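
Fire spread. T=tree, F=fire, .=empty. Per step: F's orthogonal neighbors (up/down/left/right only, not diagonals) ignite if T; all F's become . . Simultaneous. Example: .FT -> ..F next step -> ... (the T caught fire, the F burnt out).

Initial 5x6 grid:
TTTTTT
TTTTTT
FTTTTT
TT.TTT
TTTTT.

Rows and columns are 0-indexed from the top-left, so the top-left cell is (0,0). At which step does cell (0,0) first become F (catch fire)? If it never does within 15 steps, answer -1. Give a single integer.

Step 1: cell (0,0)='T' (+3 fires, +1 burnt)
Step 2: cell (0,0)='F' (+5 fires, +3 burnt)
  -> target ignites at step 2
Step 3: cell (0,0)='.' (+4 fires, +5 burnt)
Step 4: cell (0,0)='.' (+5 fires, +4 burnt)
Step 5: cell (0,0)='.' (+5 fires, +5 burnt)
Step 6: cell (0,0)='.' (+4 fires, +5 burnt)
Step 7: cell (0,0)='.' (+1 fires, +4 burnt)
Step 8: cell (0,0)='.' (+0 fires, +1 burnt)
  fire out at step 8

2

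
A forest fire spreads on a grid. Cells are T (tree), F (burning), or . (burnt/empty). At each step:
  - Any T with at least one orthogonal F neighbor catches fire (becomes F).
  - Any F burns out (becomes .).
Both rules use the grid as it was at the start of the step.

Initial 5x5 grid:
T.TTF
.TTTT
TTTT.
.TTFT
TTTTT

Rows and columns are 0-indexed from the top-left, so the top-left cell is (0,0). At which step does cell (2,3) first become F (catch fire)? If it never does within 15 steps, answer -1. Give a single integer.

Step 1: cell (2,3)='F' (+6 fires, +2 burnt)
  -> target ignites at step 1
Step 2: cell (2,3)='.' (+6 fires, +6 burnt)
Step 3: cell (2,3)='.' (+3 fires, +6 burnt)
Step 4: cell (2,3)='.' (+3 fires, +3 burnt)
Step 5: cell (2,3)='.' (+0 fires, +3 burnt)
  fire out at step 5

1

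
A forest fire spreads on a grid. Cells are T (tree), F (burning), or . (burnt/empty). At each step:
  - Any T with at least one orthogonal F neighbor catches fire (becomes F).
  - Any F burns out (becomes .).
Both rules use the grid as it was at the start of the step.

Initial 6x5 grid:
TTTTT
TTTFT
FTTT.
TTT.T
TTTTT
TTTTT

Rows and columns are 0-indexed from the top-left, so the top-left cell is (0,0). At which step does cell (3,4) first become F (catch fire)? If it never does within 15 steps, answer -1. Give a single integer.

Step 1: cell (3,4)='T' (+7 fires, +2 burnt)
Step 2: cell (3,4)='T' (+7 fires, +7 burnt)
Step 3: cell (3,4)='T' (+4 fires, +7 burnt)
Step 4: cell (3,4)='T' (+2 fires, +4 burnt)
Step 5: cell (3,4)='T' (+2 fires, +2 burnt)
Step 6: cell (3,4)='T' (+2 fires, +2 burnt)
Step 7: cell (3,4)='F' (+2 fires, +2 burnt)
  -> target ignites at step 7
Step 8: cell (3,4)='.' (+0 fires, +2 burnt)
  fire out at step 8

7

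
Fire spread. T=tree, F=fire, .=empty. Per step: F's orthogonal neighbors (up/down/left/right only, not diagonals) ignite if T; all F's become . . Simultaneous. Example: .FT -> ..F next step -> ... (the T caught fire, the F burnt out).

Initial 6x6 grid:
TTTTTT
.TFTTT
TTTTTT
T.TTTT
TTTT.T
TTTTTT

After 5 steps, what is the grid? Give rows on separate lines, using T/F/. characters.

Step 1: 4 trees catch fire, 1 burn out
  TTFTTT
  .F.FTT
  TTFTTT
  T.TTTT
  TTTT.T
  TTTTTT
Step 2: 6 trees catch fire, 4 burn out
  TF.FTT
  ....FT
  TF.FTT
  T.FTTT
  TTTT.T
  TTTTTT
Step 3: 7 trees catch fire, 6 burn out
  F...FT
  .....F
  F...FT
  T..FTT
  TTFT.T
  TTTTTT
Step 4: 7 trees catch fire, 7 burn out
  .....F
  ......
  .....F
  F...FT
  TF.F.T
  TTFTTT
Step 5: 4 trees catch fire, 7 burn out
  ......
  ......
  ......
  .....F
  F....T
  TF.FTT

......
......
......
.....F
F....T
TF.FTT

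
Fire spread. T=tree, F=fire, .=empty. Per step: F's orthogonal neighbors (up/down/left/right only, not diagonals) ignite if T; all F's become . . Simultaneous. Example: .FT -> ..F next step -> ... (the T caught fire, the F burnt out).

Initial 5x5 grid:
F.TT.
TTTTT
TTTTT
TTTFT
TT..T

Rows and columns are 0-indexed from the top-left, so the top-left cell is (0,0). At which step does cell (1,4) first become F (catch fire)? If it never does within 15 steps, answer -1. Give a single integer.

Step 1: cell (1,4)='T' (+4 fires, +2 burnt)
Step 2: cell (1,4)='T' (+7 fires, +4 burnt)
Step 3: cell (1,4)='F' (+6 fires, +7 burnt)
  -> target ignites at step 3
Step 4: cell (1,4)='.' (+2 fires, +6 burnt)
Step 5: cell (1,4)='.' (+0 fires, +2 burnt)
  fire out at step 5

3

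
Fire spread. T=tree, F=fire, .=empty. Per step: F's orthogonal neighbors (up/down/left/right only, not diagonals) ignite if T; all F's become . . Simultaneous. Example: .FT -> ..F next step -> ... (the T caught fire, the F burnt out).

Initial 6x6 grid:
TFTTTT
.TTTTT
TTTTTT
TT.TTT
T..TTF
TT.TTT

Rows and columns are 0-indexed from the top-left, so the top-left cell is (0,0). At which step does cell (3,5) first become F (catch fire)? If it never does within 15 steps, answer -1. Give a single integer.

Step 1: cell (3,5)='F' (+6 fires, +2 burnt)
  -> target ignites at step 1
Step 2: cell (3,5)='.' (+7 fires, +6 burnt)
Step 3: cell (3,5)='.' (+9 fires, +7 burnt)
Step 4: cell (3,5)='.' (+4 fires, +9 burnt)
Step 5: cell (3,5)='.' (+1 fires, +4 burnt)
Step 6: cell (3,5)='.' (+1 fires, +1 burnt)
Step 7: cell (3,5)='.' (+1 fires, +1 burnt)
Step 8: cell (3,5)='.' (+0 fires, +1 burnt)
  fire out at step 8

1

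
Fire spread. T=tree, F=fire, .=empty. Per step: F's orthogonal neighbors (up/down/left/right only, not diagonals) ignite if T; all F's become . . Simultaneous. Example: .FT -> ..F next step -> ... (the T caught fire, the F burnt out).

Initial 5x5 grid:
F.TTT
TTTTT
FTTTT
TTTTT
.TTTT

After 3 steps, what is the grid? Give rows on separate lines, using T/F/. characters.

Step 1: 3 trees catch fire, 2 burn out
  ..TTT
  FTTTT
  .FTTT
  FTTTT
  .TTTT
Step 2: 3 trees catch fire, 3 burn out
  ..TTT
  .FTTT
  ..FTT
  .FTTT
  .TTTT
Step 3: 4 trees catch fire, 3 burn out
  ..TTT
  ..FTT
  ...FT
  ..FTT
  .FTTT

..TTT
..FTT
...FT
..FTT
.FTTT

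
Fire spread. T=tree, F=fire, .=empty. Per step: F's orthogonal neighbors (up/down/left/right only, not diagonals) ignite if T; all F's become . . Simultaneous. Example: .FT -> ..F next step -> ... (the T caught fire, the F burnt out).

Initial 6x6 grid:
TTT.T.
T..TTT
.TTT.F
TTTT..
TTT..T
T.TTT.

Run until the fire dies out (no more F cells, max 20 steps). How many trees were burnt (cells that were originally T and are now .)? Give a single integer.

Answer: 18

Derivation:
Step 1: +1 fires, +1 burnt (F count now 1)
Step 2: +1 fires, +1 burnt (F count now 1)
Step 3: +2 fires, +1 burnt (F count now 2)
Step 4: +1 fires, +2 burnt (F count now 1)
Step 5: +2 fires, +1 burnt (F count now 2)
Step 6: +2 fires, +2 burnt (F count now 2)
Step 7: +2 fires, +2 burnt (F count now 2)
Step 8: +3 fires, +2 burnt (F count now 3)
Step 9: +2 fires, +3 burnt (F count now 2)
Step 10: +2 fires, +2 burnt (F count now 2)
Step 11: +0 fires, +2 burnt (F count now 0)
Fire out after step 11
Initially T: 23, now '.': 31
Total burnt (originally-T cells now '.'): 18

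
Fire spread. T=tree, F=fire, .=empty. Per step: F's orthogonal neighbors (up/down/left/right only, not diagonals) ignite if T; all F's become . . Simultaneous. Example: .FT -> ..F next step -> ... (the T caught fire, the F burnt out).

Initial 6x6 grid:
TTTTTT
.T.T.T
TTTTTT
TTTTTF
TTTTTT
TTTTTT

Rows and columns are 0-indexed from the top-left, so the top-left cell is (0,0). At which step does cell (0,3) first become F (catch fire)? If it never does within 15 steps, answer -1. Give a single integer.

Step 1: cell (0,3)='T' (+3 fires, +1 burnt)
Step 2: cell (0,3)='T' (+5 fires, +3 burnt)
Step 3: cell (0,3)='T' (+5 fires, +5 burnt)
Step 4: cell (0,3)='T' (+6 fires, +5 burnt)
Step 5: cell (0,3)='F' (+5 fires, +6 burnt)
  -> target ignites at step 5
Step 6: cell (0,3)='.' (+5 fires, +5 burnt)
Step 7: cell (0,3)='.' (+2 fires, +5 burnt)
Step 8: cell (0,3)='.' (+1 fires, +2 burnt)
Step 9: cell (0,3)='.' (+0 fires, +1 burnt)
  fire out at step 9

5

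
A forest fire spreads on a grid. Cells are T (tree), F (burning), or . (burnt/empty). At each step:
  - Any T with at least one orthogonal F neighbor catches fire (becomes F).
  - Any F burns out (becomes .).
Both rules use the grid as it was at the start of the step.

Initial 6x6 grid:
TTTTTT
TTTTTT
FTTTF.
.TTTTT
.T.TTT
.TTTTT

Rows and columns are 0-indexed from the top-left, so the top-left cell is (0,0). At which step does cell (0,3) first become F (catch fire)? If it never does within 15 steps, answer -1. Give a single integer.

Step 1: cell (0,3)='T' (+5 fires, +2 burnt)
Step 2: cell (0,3)='T' (+10 fires, +5 burnt)
Step 3: cell (0,3)='F' (+9 fires, +10 burnt)
  -> target ignites at step 3
Step 4: cell (0,3)='.' (+4 fires, +9 burnt)
Step 5: cell (0,3)='.' (+1 fires, +4 burnt)
Step 6: cell (0,3)='.' (+0 fires, +1 burnt)
  fire out at step 6

3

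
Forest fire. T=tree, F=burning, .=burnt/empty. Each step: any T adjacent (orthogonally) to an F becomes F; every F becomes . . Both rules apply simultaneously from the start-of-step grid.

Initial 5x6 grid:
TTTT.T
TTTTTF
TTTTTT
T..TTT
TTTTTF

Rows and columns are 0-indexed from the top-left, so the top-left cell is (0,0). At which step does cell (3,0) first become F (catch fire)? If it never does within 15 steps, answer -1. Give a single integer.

Step 1: cell (3,0)='T' (+5 fires, +2 burnt)
Step 2: cell (3,0)='T' (+4 fires, +5 burnt)
Step 3: cell (3,0)='T' (+5 fires, +4 burnt)
Step 4: cell (3,0)='T' (+4 fires, +5 burnt)
Step 5: cell (3,0)='T' (+4 fires, +4 burnt)
Step 6: cell (3,0)='F' (+3 fires, +4 burnt)
  -> target ignites at step 6
Step 7: cell (3,0)='.' (+0 fires, +3 burnt)
  fire out at step 7

6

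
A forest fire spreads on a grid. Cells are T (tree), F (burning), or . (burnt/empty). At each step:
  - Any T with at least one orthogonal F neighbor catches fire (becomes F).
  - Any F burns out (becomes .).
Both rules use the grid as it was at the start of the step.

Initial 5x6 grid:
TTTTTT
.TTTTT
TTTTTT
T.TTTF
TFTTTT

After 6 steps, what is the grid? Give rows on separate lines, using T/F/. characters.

Step 1: 5 trees catch fire, 2 burn out
  TTTTTT
  .TTTTT
  TTTTTF
  T.TTF.
  F.FTTF
Step 2: 7 trees catch fire, 5 burn out
  TTTTTT
  .TTTTF
  TTTTF.
  F.FF..
  ...FF.
Step 3: 5 trees catch fire, 7 burn out
  TTTTTF
  .TTTF.
  FTFF..
  ......
  ......
Step 4: 4 trees catch fire, 5 burn out
  TTTTF.
  .TFF..
  .F....
  ......
  ......
Step 5: 3 trees catch fire, 4 burn out
  TTFF..
  .F....
  ......
  ......
  ......
Step 6: 1 trees catch fire, 3 burn out
  TF....
  ......
  ......
  ......
  ......

TF....
......
......
......
......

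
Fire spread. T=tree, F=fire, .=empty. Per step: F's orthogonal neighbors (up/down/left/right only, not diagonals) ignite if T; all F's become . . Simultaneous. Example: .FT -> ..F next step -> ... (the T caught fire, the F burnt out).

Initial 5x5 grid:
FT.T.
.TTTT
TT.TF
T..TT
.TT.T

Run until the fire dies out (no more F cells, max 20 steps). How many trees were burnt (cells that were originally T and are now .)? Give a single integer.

Answer: 13

Derivation:
Step 1: +4 fires, +2 burnt (F count now 4)
Step 2: +4 fires, +4 burnt (F count now 4)
Step 3: +3 fires, +4 burnt (F count now 3)
Step 4: +1 fires, +3 burnt (F count now 1)
Step 5: +1 fires, +1 burnt (F count now 1)
Step 6: +0 fires, +1 burnt (F count now 0)
Fire out after step 6
Initially T: 15, now '.': 23
Total burnt (originally-T cells now '.'): 13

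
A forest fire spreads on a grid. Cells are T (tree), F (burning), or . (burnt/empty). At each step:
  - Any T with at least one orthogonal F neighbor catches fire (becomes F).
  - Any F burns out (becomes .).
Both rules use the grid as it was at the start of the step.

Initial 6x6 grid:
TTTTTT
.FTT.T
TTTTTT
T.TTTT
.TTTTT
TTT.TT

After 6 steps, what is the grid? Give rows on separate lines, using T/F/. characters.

Step 1: 3 trees catch fire, 1 burn out
  TFTTTT
  ..FT.T
  TFTTTT
  T.TTTT
  .TTTTT
  TTT.TT
Step 2: 5 trees catch fire, 3 burn out
  F.FTTT
  ...F.T
  F.FTTT
  T.TTTT
  .TTTTT
  TTT.TT
Step 3: 4 trees catch fire, 5 burn out
  ...FTT
  .....T
  ...FTT
  F.FTTT
  .TTTTT
  TTT.TT
Step 4: 4 trees catch fire, 4 burn out
  ....FT
  .....T
  ....FT
  ...FTT
  .TFTTT
  TTT.TT
Step 5: 6 trees catch fire, 4 burn out
  .....F
  .....T
  .....F
  ....FT
  .F.FTT
  TTF.TT
Step 6: 4 trees catch fire, 6 burn out
  ......
  .....F
  ......
  .....F
  ....FT
  TF..TT

......
.....F
......
.....F
....FT
TF..TT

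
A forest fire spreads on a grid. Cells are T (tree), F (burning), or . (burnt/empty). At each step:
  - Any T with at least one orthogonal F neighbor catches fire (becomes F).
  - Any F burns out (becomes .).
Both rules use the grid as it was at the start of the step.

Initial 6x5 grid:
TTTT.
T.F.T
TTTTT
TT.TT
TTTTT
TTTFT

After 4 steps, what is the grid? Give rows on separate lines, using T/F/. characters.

Step 1: 5 trees catch fire, 2 burn out
  TTFT.
  T...T
  TTFTT
  TT.TT
  TTTFT
  TTF.F
Step 2: 8 trees catch fire, 5 burn out
  TF.F.
  T...T
  TF.FT
  TT.FT
  TTF.F
  TF...
Step 3: 7 trees catch fire, 8 burn out
  F....
  T...T
  F...F
  TF..F
  TF...
  F....
Step 4: 4 trees catch fire, 7 burn out
  .....
  F...F
  .....
  F....
  F....
  .....

.....
F...F
.....
F....
F....
.....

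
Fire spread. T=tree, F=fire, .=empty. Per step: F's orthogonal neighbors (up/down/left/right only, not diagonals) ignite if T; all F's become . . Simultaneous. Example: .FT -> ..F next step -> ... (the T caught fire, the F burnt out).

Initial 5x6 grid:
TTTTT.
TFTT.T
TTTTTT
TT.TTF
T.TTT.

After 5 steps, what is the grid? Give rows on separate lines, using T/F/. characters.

Step 1: 6 trees catch fire, 2 burn out
  TFTTT.
  F.FT.T
  TFTTTF
  TT.TF.
  T.TTT.
Step 2: 10 trees catch fire, 6 burn out
  F.FTT.
  ...F.F
  F.FTF.
  TF.F..
  T.TTF.
Step 3: 4 trees catch fire, 10 burn out
  ...FT.
  ......
  ...F..
  F.....
  T.TF..
Step 4: 3 trees catch fire, 4 burn out
  ....F.
  ......
  ......
  ......
  F.F...
Step 5: 0 trees catch fire, 3 burn out
  ......
  ......
  ......
  ......
  ......

......
......
......
......
......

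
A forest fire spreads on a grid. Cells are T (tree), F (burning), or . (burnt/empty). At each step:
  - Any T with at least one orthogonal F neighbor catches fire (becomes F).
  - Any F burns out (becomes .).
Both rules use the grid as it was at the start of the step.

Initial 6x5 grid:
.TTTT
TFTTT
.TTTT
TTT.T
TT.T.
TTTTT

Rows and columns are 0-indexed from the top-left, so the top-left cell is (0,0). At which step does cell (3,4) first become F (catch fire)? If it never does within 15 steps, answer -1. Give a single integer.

Step 1: cell (3,4)='T' (+4 fires, +1 burnt)
Step 2: cell (3,4)='T' (+4 fires, +4 burnt)
Step 3: cell (3,4)='T' (+6 fires, +4 burnt)
Step 4: cell (3,4)='T' (+4 fires, +6 burnt)
Step 5: cell (3,4)='F' (+3 fires, +4 burnt)
  -> target ignites at step 5
Step 6: cell (3,4)='.' (+1 fires, +3 burnt)
Step 7: cell (3,4)='.' (+2 fires, +1 burnt)
Step 8: cell (3,4)='.' (+0 fires, +2 burnt)
  fire out at step 8

5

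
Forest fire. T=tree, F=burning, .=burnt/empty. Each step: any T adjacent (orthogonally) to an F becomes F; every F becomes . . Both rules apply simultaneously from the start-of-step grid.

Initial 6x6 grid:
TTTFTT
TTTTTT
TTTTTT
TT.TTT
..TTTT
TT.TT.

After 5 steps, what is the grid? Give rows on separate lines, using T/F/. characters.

Step 1: 3 trees catch fire, 1 burn out
  TTF.FT
  TTTFTT
  TTTTTT
  TT.TTT
  ..TTTT
  TT.TT.
Step 2: 5 trees catch fire, 3 burn out
  TF...F
  TTF.FT
  TTTFTT
  TT.TTT
  ..TTTT
  TT.TT.
Step 3: 6 trees catch fire, 5 burn out
  F.....
  TF...F
  TTF.FT
  TT.FTT
  ..TTTT
  TT.TT.
Step 4: 5 trees catch fire, 6 burn out
  ......
  F.....
  TF...F
  TT..FT
  ..TFTT
  TT.TT.
Step 5: 6 trees catch fire, 5 burn out
  ......
  ......
  F.....
  TF...F
  ..F.FT
  TT.FT.

......
......
F.....
TF...F
..F.FT
TT.FT.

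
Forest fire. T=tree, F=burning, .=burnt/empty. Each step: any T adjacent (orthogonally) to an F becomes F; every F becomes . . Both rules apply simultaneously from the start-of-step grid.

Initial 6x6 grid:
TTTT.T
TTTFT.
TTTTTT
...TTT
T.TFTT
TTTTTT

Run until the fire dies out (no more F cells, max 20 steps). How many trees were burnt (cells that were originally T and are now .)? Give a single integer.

Step 1: +8 fires, +2 burnt (F count now 8)
Step 2: +8 fires, +8 burnt (F count now 8)
Step 3: +7 fires, +8 burnt (F count now 7)
Step 4: +3 fires, +7 burnt (F count now 3)
Step 5: +1 fires, +3 burnt (F count now 1)
Step 6: +0 fires, +1 burnt (F count now 0)
Fire out after step 6
Initially T: 28, now '.': 35
Total burnt (originally-T cells now '.'): 27

Answer: 27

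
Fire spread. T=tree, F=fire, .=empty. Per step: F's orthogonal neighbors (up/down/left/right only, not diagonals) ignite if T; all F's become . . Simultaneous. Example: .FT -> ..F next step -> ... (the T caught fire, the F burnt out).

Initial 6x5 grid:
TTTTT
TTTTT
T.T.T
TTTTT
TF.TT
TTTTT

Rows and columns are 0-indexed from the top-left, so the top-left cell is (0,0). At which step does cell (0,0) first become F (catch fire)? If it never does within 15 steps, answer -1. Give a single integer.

Step 1: cell (0,0)='T' (+3 fires, +1 burnt)
Step 2: cell (0,0)='T' (+4 fires, +3 burnt)
Step 3: cell (0,0)='T' (+4 fires, +4 burnt)
Step 4: cell (0,0)='T' (+5 fires, +4 burnt)
Step 5: cell (0,0)='F' (+6 fires, +5 burnt)
  -> target ignites at step 5
Step 6: cell (0,0)='.' (+3 fires, +6 burnt)
Step 7: cell (0,0)='.' (+1 fires, +3 burnt)
Step 8: cell (0,0)='.' (+0 fires, +1 burnt)
  fire out at step 8

5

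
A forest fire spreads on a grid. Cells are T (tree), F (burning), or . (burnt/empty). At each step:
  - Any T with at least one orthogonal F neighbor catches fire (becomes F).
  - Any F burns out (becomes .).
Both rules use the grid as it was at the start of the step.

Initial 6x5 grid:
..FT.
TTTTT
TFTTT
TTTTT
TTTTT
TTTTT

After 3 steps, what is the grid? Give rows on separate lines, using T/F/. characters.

Step 1: 6 trees catch fire, 2 burn out
  ...F.
  TFFTT
  F.FTT
  TFTTT
  TTTTT
  TTTTT
Step 2: 6 trees catch fire, 6 burn out
  .....
  F..FT
  ...FT
  F.FTT
  TFTTT
  TTTTT
Step 3: 6 trees catch fire, 6 burn out
  .....
  ....F
  ....F
  ...FT
  F.FTT
  TFTTT

.....
....F
....F
...FT
F.FTT
TFTTT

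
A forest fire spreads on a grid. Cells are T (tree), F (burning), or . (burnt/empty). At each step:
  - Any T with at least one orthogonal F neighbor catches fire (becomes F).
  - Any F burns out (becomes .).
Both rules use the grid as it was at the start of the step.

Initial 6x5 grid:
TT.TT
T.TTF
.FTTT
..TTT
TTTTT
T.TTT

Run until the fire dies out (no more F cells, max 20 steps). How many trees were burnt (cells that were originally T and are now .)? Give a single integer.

Answer: 19

Derivation:
Step 1: +4 fires, +2 burnt (F count now 4)
Step 2: +5 fires, +4 burnt (F count now 5)
Step 3: +3 fires, +5 burnt (F count now 3)
Step 4: +4 fires, +3 burnt (F count now 4)
Step 5: +2 fires, +4 burnt (F count now 2)
Step 6: +1 fires, +2 burnt (F count now 1)
Step 7: +0 fires, +1 burnt (F count now 0)
Fire out after step 7
Initially T: 22, now '.': 27
Total burnt (originally-T cells now '.'): 19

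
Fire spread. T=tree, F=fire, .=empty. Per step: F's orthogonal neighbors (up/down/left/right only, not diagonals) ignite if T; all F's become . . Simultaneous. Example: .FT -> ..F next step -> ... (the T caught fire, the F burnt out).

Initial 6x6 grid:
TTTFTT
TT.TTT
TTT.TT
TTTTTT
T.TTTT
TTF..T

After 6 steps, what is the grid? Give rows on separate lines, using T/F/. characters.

Step 1: 5 trees catch fire, 2 burn out
  TTF.FT
  TT.FTT
  TTT.TT
  TTTTTT
  T.FTTT
  TF...T
Step 2: 6 trees catch fire, 5 burn out
  TF...F
  TT..FT
  TTT.TT
  TTFTTT
  T..FTT
  F....T
Step 3: 9 trees catch fire, 6 burn out
  F.....
  TF...F
  TTF.FT
  TF.FTT
  F...FT
  .....T
Step 4: 6 trees catch fire, 9 burn out
  ......
  F.....
  TF...F
  F...FT
  .....F
  .....T
Step 5: 3 trees catch fire, 6 burn out
  ......
  ......
  F.....
  .....F
  ......
  .....F
Step 6: 0 trees catch fire, 3 burn out
  ......
  ......
  ......
  ......
  ......
  ......

......
......
......
......
......
......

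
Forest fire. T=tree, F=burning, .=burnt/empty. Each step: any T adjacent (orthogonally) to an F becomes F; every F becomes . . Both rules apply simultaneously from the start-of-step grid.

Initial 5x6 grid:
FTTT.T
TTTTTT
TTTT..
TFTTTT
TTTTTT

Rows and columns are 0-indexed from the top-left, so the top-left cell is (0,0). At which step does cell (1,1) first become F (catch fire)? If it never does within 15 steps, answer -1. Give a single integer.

Step 1: cell (1,1)='T' (+6 fires, +2 burnt)
Step 2: cell (1,1)='F' (+7 fires, +6 burnt)
  -> target ignites at step 2
Step 3: cell (1,1)='.' (+5 fires, +7 burnt)
Step 4: cell (1,1)='.' (+3 fires, +5 burnt)
Step 5: cell (1,1)='.' (+2 fires, +3 burnt)
Step 6: cell (1,1)='.' (+1 fires, +2 burnt)
Step 7: cell (1,1)='.' (+1 fires, +1 burnt)
Step 8: cell (1,1)='.' (+0 fires, +1 burnt)
  fire out at step 8

2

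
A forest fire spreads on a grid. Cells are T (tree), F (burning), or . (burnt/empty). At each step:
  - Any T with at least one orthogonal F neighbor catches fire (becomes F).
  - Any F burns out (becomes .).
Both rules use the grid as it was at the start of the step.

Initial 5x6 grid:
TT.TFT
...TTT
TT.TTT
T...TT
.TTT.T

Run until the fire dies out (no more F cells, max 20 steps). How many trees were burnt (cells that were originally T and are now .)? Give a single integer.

Step 1: +3 fires, +1 burnt (F count now 3)
Step 2: +3 fires, +3 burnt (F count now 3)
Step 3: +3 fires, +3 burnt (F count now 3)
Step 4: +1 fires, +3 burnt (F count now 1)
Step 5: +1 fires, +1 burnt (F count now 1)
Step 6: +0 fires, +1 burnt (F count now 0)
Fire out after step 6
Initially T: 19, now '.': 22
Total burnt (originally-T cells now '.'): 11

Answer: 11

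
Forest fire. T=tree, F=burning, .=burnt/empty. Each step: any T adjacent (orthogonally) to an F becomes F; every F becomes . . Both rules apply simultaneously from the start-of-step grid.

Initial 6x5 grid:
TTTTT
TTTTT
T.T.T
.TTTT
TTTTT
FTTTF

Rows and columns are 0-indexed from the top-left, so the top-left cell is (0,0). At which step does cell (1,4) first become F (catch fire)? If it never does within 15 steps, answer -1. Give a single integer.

Step 1: cell (1,4)='T' (+4 fires, +2 burnt)
Step 2: cell (1,4)='T' (+4 fires, +4 burnt)
Step 3: cell (1,4)='T' (+4 fires, +4 burnt)
Step 4: cell (1,4)='F' (+2 fires, +4 burnt)
  -> target ignites at step 4
Step 5: cell (1,4)='.' (+3 fires, +2 burnt)
Step 6: cell (1,4)='.' (+2 fires, +3 burnt)
Step 7: cell (1,4)='.' (+2 fires, +2 burnt)
Step 8: cell (1,4)='.' (+2 fires, +2 burnt)
Step 9: cell (1,4)='.' (+2 fires, +2 burnt)
Step 10: cell (1,4)='.' (+0 fires, +2 burnt)
  fire out at step 10

4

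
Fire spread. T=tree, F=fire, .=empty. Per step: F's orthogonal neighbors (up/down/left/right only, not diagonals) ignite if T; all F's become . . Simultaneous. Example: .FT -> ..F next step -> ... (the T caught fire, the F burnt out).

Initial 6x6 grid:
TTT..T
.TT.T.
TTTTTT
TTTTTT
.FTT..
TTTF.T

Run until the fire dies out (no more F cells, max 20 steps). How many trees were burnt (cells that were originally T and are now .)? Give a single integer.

Answer: 23

Derivation:
Step 1: +5 fires, +2 burnt (F count now 5)
Step 2: +5 fires, +5 burnt (F count now 5)
Step 3: +5 fires, +5 burnt (F count now 5)
Step 4: +4 fires, +5 burnt (F count now 4)
Step 5: +4 fires, +4 burnt (F count now 4)
Step 6: +0 fires, +4 burnt (F count now 0)
Fire out after step 6
Initially T: 25, now '.': 34
Total burnt (originally-T cells now '.'): 23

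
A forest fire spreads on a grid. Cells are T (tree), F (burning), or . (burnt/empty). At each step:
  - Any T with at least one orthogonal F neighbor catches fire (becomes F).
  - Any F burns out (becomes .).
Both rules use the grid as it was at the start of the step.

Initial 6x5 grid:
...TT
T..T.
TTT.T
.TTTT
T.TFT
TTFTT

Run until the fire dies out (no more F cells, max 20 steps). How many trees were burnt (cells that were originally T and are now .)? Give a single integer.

Step 1: +5 fires, +2 burnt (F count now 5)
Step 2: +4 fires, +5 burnt (F count now 4)
Step 3: +4 fires, +4 burnt (F count now 4)
Step 4: +1 fires, +4 burnt (F count now 1)
Step 5: +1 fires, +1 burnt (F count now 1)
Step 6: +1 fires, +1 burnt (F count now 1)
Step 7: +0 fires, +1 burnt (F count now 0)
Fire out after step 7
Initially T: 19, now '.': 27
Total burnt (originally-T cells now '.'): 16

Answer: 16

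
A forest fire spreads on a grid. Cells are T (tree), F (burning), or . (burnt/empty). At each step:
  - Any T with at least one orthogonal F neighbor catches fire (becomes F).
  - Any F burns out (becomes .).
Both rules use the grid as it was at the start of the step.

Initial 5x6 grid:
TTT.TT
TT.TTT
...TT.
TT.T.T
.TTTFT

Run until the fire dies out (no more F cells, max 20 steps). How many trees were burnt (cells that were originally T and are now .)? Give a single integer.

Step 1: +2 fires, +1 burnt (F count now 2)
Step 2: +3 fires, +2 burnt (F count now 3)
Step 3: +2 fires, +3 burnt (F count now 2)
Step 4: +3 fires, +2 burnt (F count now 3)
Step 5: +2 fires, +3 burnt (F count now 2)
Step 6: +2 fires, +2 burnt (F count now 2)
Step 7: +1 fires, +2 burnt (F count now 1)
Step 8: +0 fires, +1 burnt (F count now 0)
Fire out after step 8
Initially T: 20, now '.': 25
Total burnt (originally-T cells now '.'): 15

Answer: 15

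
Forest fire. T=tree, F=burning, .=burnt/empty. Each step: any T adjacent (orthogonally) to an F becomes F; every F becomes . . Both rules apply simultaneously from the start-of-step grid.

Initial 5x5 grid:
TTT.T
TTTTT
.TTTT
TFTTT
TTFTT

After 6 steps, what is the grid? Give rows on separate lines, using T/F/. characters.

Step 1: 5 trees catch fire, 2 burn out
  TTT.T
  TTTTT
  .FTTT
  F.FTT
  TF.FT
Step 2: 5 trees catch fire, 5 burn out
  TTT.T
  TFTTT
  ..FTT
  ...FT
  F...F
Step 3: 5 trees catch fire, 5 burn out
  TFT.T
  F.FTT
  ...FT
  ....F
  .....
Step 4: 4 trees catch fire, 5 burn out
  F.F.T
  ...FT
  ....F
  .....
  .....
Step 5: 1 trees catch fire, 4 burn out
  ....T
  ....F
  .....
  .....
  .....
Step 6: 1 trees catch fire, 1 burn out
  ....F
  .....
  .....
  .....
  .....

....F
.....
.....
.....
.....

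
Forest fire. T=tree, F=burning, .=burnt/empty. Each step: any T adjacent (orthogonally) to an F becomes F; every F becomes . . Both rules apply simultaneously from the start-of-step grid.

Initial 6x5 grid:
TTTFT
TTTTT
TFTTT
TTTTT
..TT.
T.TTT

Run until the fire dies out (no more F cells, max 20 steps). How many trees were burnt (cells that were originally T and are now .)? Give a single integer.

Answer: 23

Derivation:
Step 1: +7 fires, +2 burnt (F count now 7)
Step 2: +7 fires, +7 burnt (F count now 7)
Step 3: +4 fires, +7 burnt (F count now 4)
Step 4: +3 fires, +4 burnt (F count now 3)
Step 5: +1 fires, +3 burnt (F count now 1)
Step 6: +1 fires, +1 burnt (F count now 1)
Step 7: +0 fires, +1 burnt (F count now 0)
Fire out after step 7
Initially T: 24, now '.': 29
Total burnt (originally-T cells now '.'): 23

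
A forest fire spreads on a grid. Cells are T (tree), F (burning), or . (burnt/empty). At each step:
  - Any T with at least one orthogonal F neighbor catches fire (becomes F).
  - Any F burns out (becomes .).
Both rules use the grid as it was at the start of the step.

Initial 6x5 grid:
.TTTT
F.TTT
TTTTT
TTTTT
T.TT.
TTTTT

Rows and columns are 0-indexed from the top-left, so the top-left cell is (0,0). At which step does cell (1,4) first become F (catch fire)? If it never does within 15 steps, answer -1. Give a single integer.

Step 1: cell (1,4)='T' (+1 fires, +1 burnt)
Step 2: cell (1,4)='T' (+2 fires, +1 burnt)
Step 3: cell (1,4)='T' (+3 fires, +2 burnt)
Step 4: cell (1,4)='T' (+4 fires, +3 burnt)
Step 5: cell (1,4)='T' (+6 fires, +4 burnt)
Step 6: cell (1,4)='F' (+6 fires, +6 burnt)
  -> target ignites at step 6
Step 7: cell (1,4)='.' (+2 fires, +6 burnt)
Step 8: cell (1,4)='.' (+1 fires, +2 burnt)
Step 9: cell (1,4)='.' (+0 fires, +1 burnt)
  fire out at step 9

6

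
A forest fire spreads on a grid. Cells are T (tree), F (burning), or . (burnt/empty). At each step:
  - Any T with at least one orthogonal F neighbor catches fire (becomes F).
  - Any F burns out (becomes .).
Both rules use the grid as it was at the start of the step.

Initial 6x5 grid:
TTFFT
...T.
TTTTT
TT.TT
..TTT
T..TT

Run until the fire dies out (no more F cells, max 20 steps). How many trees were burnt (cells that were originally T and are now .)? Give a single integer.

Answer: 18

Derivation:
Step 1: +3 fires, +2 burnt (F count now 3)
Step 2: +2 fires, +3 burnt (F count now 2)
Step 3: +3 fires, +2 burnt (F count now 3)
Step 4: +3 fires, +3 burnt (F count now 3)
Step 5: +5 fires, +3 burnt (F count now 5)
Step 6: +2 fires, +5 burnt (F count now 2)
Step 7: +0 fires, +2 burnt (F count now 0)
Fire out after step 7
Initially T: 19, now '.': 29
Total burnt (originally-T cells now '.'): 18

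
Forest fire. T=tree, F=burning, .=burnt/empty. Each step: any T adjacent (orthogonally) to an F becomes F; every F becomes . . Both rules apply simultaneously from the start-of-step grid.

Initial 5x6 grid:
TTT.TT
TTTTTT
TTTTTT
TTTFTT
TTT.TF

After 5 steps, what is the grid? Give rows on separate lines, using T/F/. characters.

Step 1: 5 trees catch fire, 2 burn out
  TTT.TT
  TTTTTT
  TTTFTT
  TTF.FF
  TTT.F.
Step 2: 6 trees catch fire, 5 burn out
  TTT.TT
  TTTFTT
  TTF.FF
  TF....
  TTF...
Step 3: 6 trees catch fire, 6 burn out
  TTT.TT
  TTF.FF
  TF....
  F.....
  TF....
Step 4: 6 trees catch fire, 6 burn out
  TTF.FF
  TF....
  F.....
  ......
  F.....
Step 5: 2 trees catch fire, 6 burn out
  TF....
  F.....
  ......
  ......
  ......

TF....
F.....
......
......
......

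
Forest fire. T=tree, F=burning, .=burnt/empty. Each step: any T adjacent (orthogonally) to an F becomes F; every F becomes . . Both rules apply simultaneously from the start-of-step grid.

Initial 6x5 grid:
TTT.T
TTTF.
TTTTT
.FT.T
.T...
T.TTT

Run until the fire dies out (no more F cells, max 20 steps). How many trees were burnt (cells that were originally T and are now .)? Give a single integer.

Step 1: +5 fires, +2 burnt (F count now 5)
Step 2: +5 fires, +5 burnt (F count now 5)
Step 3: +3 fires, +5 burnt (F count now 3)
Step 4: +1 fires, +3 burnt (F count now 1)
Step 5: +0 fires, +1 burnt (F count now 0)
Fire out after step 5
Initially T: 19, now '.': 25
Total burnt (originally-T cells now '.'): 14

Answer: 14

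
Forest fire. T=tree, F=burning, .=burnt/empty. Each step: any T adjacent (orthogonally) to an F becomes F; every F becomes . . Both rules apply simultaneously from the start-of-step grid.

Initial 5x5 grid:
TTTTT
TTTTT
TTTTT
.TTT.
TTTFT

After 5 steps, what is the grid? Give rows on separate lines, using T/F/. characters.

Step 1: 3 trees catch fire, 1 burn out
  TTTTT
  TTTTT
  TTTTT
  .TTF.
  TTF.F
Step 2: 3 trees catch fire, 3 burn out
  TTTTT
  TTTTT
  TTTFT
  .TF..
  TF...
Step 3: 5 trees catch fire, 3 burn out
  TTTTT
  TTTFT
  TTF.F
  .F...
  F....
Step 4: 4 trees catch fire, 5 burn out
  TTTFT
  TTF.F
  TF...
  .....
  .....
Step 5: 4 trees catch fire, 4 burn out
  TTF.F
  TF...
  F....
  .....
  .....

TTF.F
TF...
F....
.....
.....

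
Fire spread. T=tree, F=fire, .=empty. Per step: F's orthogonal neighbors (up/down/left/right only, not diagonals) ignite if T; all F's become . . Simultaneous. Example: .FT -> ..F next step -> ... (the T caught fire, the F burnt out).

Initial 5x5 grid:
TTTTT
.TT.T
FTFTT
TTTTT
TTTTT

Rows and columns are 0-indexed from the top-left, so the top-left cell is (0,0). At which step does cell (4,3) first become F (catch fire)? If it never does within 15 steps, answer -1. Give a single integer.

Step 1: cell (4,3)='T' (+5 fires, +2 burnt)
Step 2: cell (4,3)='T' (+7 fires, +5 burnt)
Step 3: cell (4,3)='F' (+6 fires, +7 burnt)
  -> target ignites at step 3
Step 4: cell (4,3)='.' (+3 fires, +6 burnt)
Step 5: cell (4,3)='.' (+0 fires, +3 burnt)
  fire out at step 5

3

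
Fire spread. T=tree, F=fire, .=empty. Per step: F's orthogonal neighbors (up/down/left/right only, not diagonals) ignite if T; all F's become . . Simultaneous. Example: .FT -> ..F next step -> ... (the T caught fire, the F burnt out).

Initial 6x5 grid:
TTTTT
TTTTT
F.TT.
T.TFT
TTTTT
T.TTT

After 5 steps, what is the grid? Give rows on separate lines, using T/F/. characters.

Step 1: 6 trees catch fire, 2 burn out
  TTTTT
  FTTTT
  ..TF.
  F.F.F
  TTTFT
  T.TTT
Step 2: 8 trees catch fire, 6 burn out
  FTTTT
  .FTFT
  ..F..
  .....
  FTF.F
  T.TFT
Step 3: 8 trees catch fire, 8 burn out
  .FTFT
  ..F.F
  .....
  .....
  .F...
  F.F.F
Step 4: 2 trees catch fire, 8 burn out
  ..F.F
  .....
  .....
  .....
  .....
  .....
Step 5: 0 trees catch fire, 2 burn out
  .....
  .....
  .....
  .....
  .....
  .....

.....
.....
.....
.....
.....
.....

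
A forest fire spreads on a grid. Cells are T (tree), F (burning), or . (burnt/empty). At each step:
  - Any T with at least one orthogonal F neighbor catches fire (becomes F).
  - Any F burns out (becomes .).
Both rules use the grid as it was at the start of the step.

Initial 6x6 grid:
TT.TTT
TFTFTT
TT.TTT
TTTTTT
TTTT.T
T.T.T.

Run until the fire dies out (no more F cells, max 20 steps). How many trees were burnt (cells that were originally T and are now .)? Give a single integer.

Step 1: +7 fires, +2 burnt (F count now 7)
Step 2: +7 fires, +7 burnt (F count now 7)
Step 3: +7 fires, +7 burnt (F count now 7)
Step 4: +3 fires, +7 burnt (F count now 3)
Step 5: +3 fires, +3 burnt (F count now 3)
Step 6: +0 fires, +3 burnt (F count now 0)
Fire out after step 6
Initially T: 28, now '.': 35
Total burnt (originally-T cells now '.'): 27

Answer: 27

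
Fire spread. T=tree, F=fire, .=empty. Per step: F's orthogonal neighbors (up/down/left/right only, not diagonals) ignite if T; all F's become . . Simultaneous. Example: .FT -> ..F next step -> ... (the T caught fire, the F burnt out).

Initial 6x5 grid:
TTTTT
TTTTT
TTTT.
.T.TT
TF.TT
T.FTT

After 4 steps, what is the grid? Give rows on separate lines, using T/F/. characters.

Step 1: 3 trees catch fire, 2 burn out
  TTTTT
  TTTTT
  TTTT.
  .F.TT
  F..TT
  T..FT
Step 2: 4 trees catch fire, 3 burn out
  TTTTT
  TTTTT
  TFTT.
  ...TT
  ...FT
  F...F
Step 3: 5 trees catch fire, 4 burn out
  TTTTT
  TFTTT
  F.FT.
  ...FT
  ....F
  .....
Step 4: 5 trees catch fire, 5 burn out
  TFTTT
  F.FTT
  ...F.
  ....F
  .....
  .....

TFTTT
F.FTT
...F.
....F
.....
.....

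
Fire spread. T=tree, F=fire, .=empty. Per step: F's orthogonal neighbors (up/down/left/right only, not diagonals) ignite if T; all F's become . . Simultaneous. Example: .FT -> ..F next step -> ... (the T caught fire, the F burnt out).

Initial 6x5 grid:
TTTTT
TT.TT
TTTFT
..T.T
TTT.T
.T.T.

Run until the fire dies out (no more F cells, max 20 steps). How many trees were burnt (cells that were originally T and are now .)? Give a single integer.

Answer: 20

Derivation:
Step 1: +3 fires, +1 burnt (F count now 3)
Step 2: +5 fires, +3 burnt (F count now 5)
Step 3: +6 fires, +5 burnt (F count now 6)
Step 4: +3 fires, +6 burnt (F count now 3)
Step 5: +3 fires, +3 burnt (F count now 3)
Step 6: +0 fires, +3 burnt (F count now 0)
Fire out after step 6
Initially T: 21, now '.': 29
Total burnt (originally-T cells now '.'): 20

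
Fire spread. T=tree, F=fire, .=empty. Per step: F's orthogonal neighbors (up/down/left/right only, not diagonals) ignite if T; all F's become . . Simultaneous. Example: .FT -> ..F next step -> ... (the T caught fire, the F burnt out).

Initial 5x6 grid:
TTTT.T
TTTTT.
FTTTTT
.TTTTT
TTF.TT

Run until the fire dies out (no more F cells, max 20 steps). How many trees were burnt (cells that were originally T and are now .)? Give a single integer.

Step 1: +4 fires, +2 burnt (F count now 4)
Step 2: +6 fires, +4 burnt (F count now 6)
Step 3: +4 fires, +6 burnt (F count now 4)
Step 4: +5 fires, +4 burnt (F count now 5)
Step 5: +4 fires, +5 burnt (F count now 4)
Step 6: +0 fires, +4 burnt (F count now 0)
Fire out after step 6
Initially T: 24, now '.': 29
Total burnt (originally-T cells now '.'): 23

Answer: 23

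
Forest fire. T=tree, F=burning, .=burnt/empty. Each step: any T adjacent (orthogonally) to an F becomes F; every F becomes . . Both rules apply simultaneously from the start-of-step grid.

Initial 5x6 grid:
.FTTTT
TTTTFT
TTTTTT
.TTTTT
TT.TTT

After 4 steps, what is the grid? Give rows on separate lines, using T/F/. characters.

Step 1: 6 trees catch fire, 2 burn out
  ..FTFT
  TFTF.F
  TTTTFT
  .TTTTT
  TT.TTT
Step 2: 8 trees catch fire, 6 burn out
  ...F.F
  F.F...
  TFTF.F
  .TTTFT
  TT.TTT
Step 3: 6 trees catch fire, 8 burn out
  ......
  ......
  F.F...
  .FTF.F
  TT.TFT
Step 4: 4 trees catch fire, 6 burn out
  ......
  ......
  ......
  ..F...
  TF.F.F

......
......
......
..F...
TF.F.F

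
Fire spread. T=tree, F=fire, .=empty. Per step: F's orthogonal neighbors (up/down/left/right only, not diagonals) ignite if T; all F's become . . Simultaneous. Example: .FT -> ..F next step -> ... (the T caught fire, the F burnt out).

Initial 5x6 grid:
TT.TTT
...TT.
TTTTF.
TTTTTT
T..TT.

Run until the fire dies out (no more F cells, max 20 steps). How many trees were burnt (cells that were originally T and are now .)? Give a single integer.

Answer: 18

Derivation:
Step 1: +3 fires, +1 burnt (F count now 3)
Step 2: +6 fires, +3 burnt (F count now 6)
Step 3: +5 fires, +6 burnt (F count now 5)
Step 4: +2 fires, +5 burnt (F count now 2)
Step 5: +1 fires, +2 burnt (F count now 1)
Step 6: +1 fires, +1 burnt (F count now 1)
Step 7: +0 fires, +1 burnt (F count now 0)
Fire out after step 7
Initially T: 20, now '.': 28
Total burnt (originally-T cells now '.'): 18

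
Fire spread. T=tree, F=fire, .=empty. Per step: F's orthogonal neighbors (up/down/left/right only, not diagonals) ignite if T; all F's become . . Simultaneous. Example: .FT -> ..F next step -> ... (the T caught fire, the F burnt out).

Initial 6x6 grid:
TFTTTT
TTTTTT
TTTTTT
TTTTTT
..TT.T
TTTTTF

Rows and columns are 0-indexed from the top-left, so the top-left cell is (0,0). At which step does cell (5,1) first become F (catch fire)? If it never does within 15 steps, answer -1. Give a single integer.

Step 1: cell (5,1)='T' (+5 fires, +2 burnt)
Step 2: cell (5,1)='T' (+6 fires, +5 burnt)
Step 3: cell (5,1)='T' (+9 fires, +6 burnt)
Step 4: cell (5,1)='F' (+10 fires, +9 burnt)
  -> target ignites at step 4
Step 5: cell (5,1)='.' (+1 fires, +10 burnt)
Step 6: cell (5,1)='.' (+0 fires, +1 burnt)
  fire out at step 6

4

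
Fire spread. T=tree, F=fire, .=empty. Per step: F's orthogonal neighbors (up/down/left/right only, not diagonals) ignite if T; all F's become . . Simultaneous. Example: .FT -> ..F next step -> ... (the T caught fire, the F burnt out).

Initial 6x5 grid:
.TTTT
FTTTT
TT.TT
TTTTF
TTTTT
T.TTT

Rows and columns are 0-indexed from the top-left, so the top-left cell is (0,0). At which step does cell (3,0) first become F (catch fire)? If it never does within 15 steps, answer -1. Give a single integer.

Step 1: cell (3,0)='T' (+5 fires, +2 burnt)
Step 2: cell (3,0)='F' (+9 fires, +5 burnt)
  -> target ignites at step 2
Step 3: cell (3,0)='.' (+7 fires, +9 burnt)
Step 4: cell (3,0)='.' (+4 fires, +7 burnt)
Step 5: cell (3,0)='.' (+0 fires, +4 burnt)
  fire out at step 5

2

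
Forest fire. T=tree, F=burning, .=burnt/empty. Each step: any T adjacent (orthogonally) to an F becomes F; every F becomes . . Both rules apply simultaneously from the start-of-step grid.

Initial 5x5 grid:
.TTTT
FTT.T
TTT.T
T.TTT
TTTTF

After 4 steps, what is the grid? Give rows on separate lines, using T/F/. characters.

Step 1: 4 trees catch fire, 2 burn out
  .TTTT
  .FT.T
  FTT.T
  T.TTF
  TTTF.
Step 2: 7 trees catch fire, 4 burn out
  .FTTT
  ..F.T
  .FT.F
  F.TF.
  TTF..
Step 3: 6 trees catch fire, 7 burn out
  ..FTT
  ....F
  ..F..
  ..F..
  FF...
Step 4: 2 trees catch fire, 6 burn out
  ...FF
  .....
  .....
  .....
  .....

...FF
.....
.....
.....
.....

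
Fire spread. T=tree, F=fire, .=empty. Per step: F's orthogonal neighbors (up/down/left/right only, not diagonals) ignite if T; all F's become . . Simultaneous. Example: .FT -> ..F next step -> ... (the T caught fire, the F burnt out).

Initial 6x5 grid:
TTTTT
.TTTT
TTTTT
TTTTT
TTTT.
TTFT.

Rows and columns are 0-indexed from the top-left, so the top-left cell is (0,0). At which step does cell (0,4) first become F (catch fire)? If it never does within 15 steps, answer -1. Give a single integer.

Step 1: cell (0,4)='T' (+3 fires, +1 burnt)
Step 2: cell (0,4)='T' (+4 fires, +3 burnt)
Step 3: cell (0,4)='T' (+4 fires, +4 burnt)
Step 4: cell (0,4)='T' (+5 fires, +4 burnt)
Step 5: cell (0,4)='T' (+5 fires, +5 burnt)
Step 6: cell (0,4)='T' (+3 fires, +5 burnt)
Step 7: cell (0,4)='F' (+2 fires, +3 burnt)
  -> target ignites at step 7
Step 8: cell (0,4)='.' (+0 fires, +2 burnt)
  fire out at step 8

7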